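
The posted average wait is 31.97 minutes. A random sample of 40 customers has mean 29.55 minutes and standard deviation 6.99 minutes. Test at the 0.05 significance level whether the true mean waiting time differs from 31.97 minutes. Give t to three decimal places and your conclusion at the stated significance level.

t = -2.190; reject H0

H0: μ = 31.97; H1: μ ≠ 31.97 (one-sample t-test, two-sided).
t = (x̄ − μ₀)/(s/√n) = (29.55 − 31.97)/(6.99/√40) = -2.190
df = n − 1 = 39
Two-sided p-value ≈ 0.0346
Since p ≈ 0.0346 < α = 0.05, reject H0; the data support H1.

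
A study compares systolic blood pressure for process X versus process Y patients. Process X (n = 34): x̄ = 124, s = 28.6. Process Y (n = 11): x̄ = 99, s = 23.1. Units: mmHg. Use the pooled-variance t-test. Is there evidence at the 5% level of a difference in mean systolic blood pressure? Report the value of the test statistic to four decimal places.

2.6285

Let group 1 = process X, group 2 = process Y. H0: μ_1 = μ_2; H1: μ_1 ≠ μ_2 (two-sample pooled-variance t-test, two-sided).
s_p² = [(34−1)·28.6² + (11−1)·23.1²]/(34+11−2) = 751.832
t = (124 − 99)/√[751.832·(1/34 + 1/11)] = 2.6285
df = n₁ + n₂ − 2 = 43
Two-sided p-value ≈ 0.012
Since p ≈ 0.012 < α = 0.05, reject H0; the data support H1.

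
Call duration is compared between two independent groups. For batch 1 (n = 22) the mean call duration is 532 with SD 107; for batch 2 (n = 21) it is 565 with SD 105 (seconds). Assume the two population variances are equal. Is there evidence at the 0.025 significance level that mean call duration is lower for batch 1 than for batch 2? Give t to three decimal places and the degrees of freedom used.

Let group 1 = batch 1, group 2 = batch 2. H0: μ_1 = μ_2; H1: μ_1 < μ_2 (two-sample pooled-variance t-test, left-tailed).
s_p² = [(22−1)·107² + (21−1)·105²]/(22+21−2) = 11242.2
t = (532 − 565)/√[11242.2·(1/22 + 1/21)] = -1.020
df = n₁ + n₂ − 2 = 41
p-value = P(T ≤ -1.020) ≈ 0.1568
Since p ≈ 0.1568 > α = 0.025, fail to reject H0; the data do not provide sufficient evidence against H0.

t = -1.020, df = 41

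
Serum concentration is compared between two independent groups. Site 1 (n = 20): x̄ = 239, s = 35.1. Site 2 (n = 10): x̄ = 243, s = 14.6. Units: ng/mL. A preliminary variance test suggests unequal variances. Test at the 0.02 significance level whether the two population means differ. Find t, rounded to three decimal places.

-0.439

Let group 1 = site 1, group 2 = site 2. H0: μ_1 = μ_2; H1: μ_1 ≠ μ_2 (Welch's two-sample t-test, two-sided).
t = (x̄_1 − x̄_2)/√(s_1²/n_1 + s_2²/n_2) = (239 − 243)/√(35.1²/20 + 14.6²/10) = -0.439
Welch–Satterthwaite df ≈ 27.48
Two-sided p-value ≈ 0.664
Since p ≈ 0.664 > α = 0.02, fail to reject H0; the evidence is not statistically significant.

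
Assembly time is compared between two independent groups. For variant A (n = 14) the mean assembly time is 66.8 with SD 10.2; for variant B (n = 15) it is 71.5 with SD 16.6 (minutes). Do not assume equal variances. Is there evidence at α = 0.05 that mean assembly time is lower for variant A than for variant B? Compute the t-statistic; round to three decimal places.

-0.925

Let group 1 = variant A, group 2 = variant B. H0: μ_1 = μ_2; H1: μ_1 < μ_2 (Welch's two-sample t-test, left-tailed).
t = (x̄_1 − x̄_2)/√(s_1²/n_1 + s_2²/n_2) = (66.8 − 71.5)/√(10.2²/14 + 16.6²/15) = -0.925
Welch–Satterthwaite df ≈ 23.48
p-value = P(T ≤ -0.925) ≈ 0.1821
Since p ≈ 0.1821 > α = 0.05, fail to reject H0; the evidence is not statistically significant.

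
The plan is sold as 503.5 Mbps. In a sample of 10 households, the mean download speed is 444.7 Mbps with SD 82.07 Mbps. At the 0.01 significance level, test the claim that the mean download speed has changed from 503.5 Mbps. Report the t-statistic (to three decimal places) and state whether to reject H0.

t = -2.266; fail to reject H0

H0: μ = 503.5; H1: μ ≠ 503.5 (one-sample t-test, two-sided).
t = (x̄ − μ₀)/(s/√n) = (444.7 − 503.5)/(82.07/√10) = -2.266
df = n − 1 = 9
Two-sided p-value ≈ 0.050
Since p ≈ 0.050 > α = 0.01, fail to reject H0; the data do not provide sufficient evidence against H0.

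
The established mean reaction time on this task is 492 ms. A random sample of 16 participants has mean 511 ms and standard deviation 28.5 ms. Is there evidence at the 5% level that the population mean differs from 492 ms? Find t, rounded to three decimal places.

2.667

H0: μ = 492; H1: μ ≠ 492 (one-sample t-test, two-sided).
t = (x̄ − μ₀)/(s/√n) = (511 − 492)/(28.5/√16) = 2.667
df = n − 1 = 15
Two-sided p-value ≈ 0.0176
Since p ≈ 0.0176 < α = 0.05, reject H0; the data support H1.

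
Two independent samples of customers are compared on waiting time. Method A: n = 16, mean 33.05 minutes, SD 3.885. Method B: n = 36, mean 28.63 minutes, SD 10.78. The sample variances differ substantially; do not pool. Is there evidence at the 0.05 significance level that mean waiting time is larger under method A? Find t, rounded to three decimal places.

2.164

Let group 1 = method A, group 2 = method B. H0: μ_1 = μ_2; H1: μ_1 > μ_2 (Welch's two-sample t-test, right-tailed).
t = (x̄_1 − x̄_2)/√(s_1²/n_1 + s_2²/n_2) = (33.05 − 28.63)/√(3.885²/16 + 10.78²/36) = 2.164
Welch–Satterthwaite df ≈ 48.73
p-value = P(T ≥ 2.164) ≈ 0.0177
Since p ≈ 0.0177 < α = 0.05, reject H0; the evidence is statistically significant.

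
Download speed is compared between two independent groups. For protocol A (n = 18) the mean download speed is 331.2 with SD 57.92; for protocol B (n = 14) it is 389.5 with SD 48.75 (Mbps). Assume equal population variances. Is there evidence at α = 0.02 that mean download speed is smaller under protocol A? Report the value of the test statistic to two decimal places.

-3.02

Let group 1 = protocol A, group 2 = protocol B. H0: μ_1 = μ_2; H1: μ_1 < μ_2 (two-sample pooled-variance t-test, left-tailed).
s_p² = [(18−1)·57.92² + (14−1)·48.75²]/(18+14−2) = 2930.86
t = (331.2 − 389.5)/√[2930.86·(1/18 + 1/14)] = -3.02
df = n₁ + n₂ − 2 = 30
p-value = P(T ≤ -3.02) ≈ 0.003
Since p ≈ 0.003 < α = 0.02, reject H0; the evidence is statistically significant.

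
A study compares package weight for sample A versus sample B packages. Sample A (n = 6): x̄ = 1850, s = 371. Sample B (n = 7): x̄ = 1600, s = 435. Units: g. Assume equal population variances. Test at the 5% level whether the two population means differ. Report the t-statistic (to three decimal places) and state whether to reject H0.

Let group 1 = sample A, group 2 = sample B. H0: μ_1 = μ_2; H1: μ_1 ≠ μ_2 (two-sample pooled-variance t-test, two-sided).
s_p² = [(6−1)·371² + (7−1)·435²]/(6+7−2) = 165778
t = (1850 − 1600)/√[165778·(1/6 + 1/7)] = 1.104
df = n₁ + n₂ − 2 = 11
Two-sided p-value ≈ 0.2933
Since p ≈ 0.2933 > α = 0.05, fail to reject H0; the data do not provide sufficient evidence against H0.

t = 1.104; fail to reject H0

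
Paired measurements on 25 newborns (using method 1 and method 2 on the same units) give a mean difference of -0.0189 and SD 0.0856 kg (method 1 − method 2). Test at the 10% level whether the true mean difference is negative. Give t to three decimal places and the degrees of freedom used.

t = -1.104, df = 24

H0: μ_d = 0; H1: μ_d < 0 (paired t-test on the differences, left-tailed).
t = d̄/(s_d/√n) = -0.0189/(0.0856/√25) = -1.104
df = n − 1 = 24
p-value = P(T ≤ -1.104) ≈ 0.1403
Since p ≈ 0.1403 > α = 0.1, fail to reject H0; the evidence is not statistically significant.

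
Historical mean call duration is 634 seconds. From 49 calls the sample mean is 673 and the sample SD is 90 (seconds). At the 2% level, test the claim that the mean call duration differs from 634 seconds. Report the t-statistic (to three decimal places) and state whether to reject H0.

H0: μ = 634; H1: μ ≠ 634 (one-sample t-test, two-sided).
t = (x̄ − μ₀)/(s/√n) = (673 − 634)/(90/√49) = 3.033
df = n − 1 = 48
Two-sided p-value ≈ 0.004
Since p ≈ 0.004 < α = 0.02, reject H0; the evidence is statistically significant.

t = 3.033; reject H0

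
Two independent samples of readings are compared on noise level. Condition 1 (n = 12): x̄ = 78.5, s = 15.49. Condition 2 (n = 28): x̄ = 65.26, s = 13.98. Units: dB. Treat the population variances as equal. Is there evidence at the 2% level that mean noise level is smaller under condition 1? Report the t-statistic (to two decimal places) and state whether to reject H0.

Let group 1 = condition 1, group 2 = condition 2. H0: μ_1 = μ_2; H1: μ_1 < μ_2 (two-sample pooled-variance t-test, left-tailed).
s_p² = [(12−1)·15.49² + (28−1)·13.98²]/(12+28−2) = 208.322
t = (78.5 − 65.26)/√[208.322·(1/12 + 1/28)] = 2.66
df = n₁ + n₂ − 2 = 38
p-value = P(T ≤ 2.66) ≈ 0.994
Since p ≈ 0.994 > α = 0.02, fail to reject H0; the data do not provide sufficient evidence against H0.

t = 2.66; fail to reject H0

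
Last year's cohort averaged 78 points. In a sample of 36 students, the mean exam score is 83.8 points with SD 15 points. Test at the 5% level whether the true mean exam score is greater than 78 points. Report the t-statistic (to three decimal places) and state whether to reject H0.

H0: μ = 78; H1: μ > 78 (one-sample t-test, right-tailed).
t = (x̄ − μ₀)/(s/√n) = (83.8 − 78)/(15/√36) = 2.320
df = n − 1 = 35
p-value = P(T ≥ 2.320) ≈ 0.0131
Since p ≈ 0.0131 < α = 0.05, reject H0; the data support H1.

t = 2.320; reject H0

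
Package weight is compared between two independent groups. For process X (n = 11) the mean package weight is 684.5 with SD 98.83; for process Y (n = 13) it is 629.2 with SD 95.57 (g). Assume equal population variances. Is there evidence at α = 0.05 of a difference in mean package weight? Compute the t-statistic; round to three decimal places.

1.391

Let group 1 = process X, group 2 = process Y. H0: μ_1 = μ_2; H1: μ_1 ≠ μ_2 (two-sample pooled-variance t-test, two-sided).
s_p² = [(11−1)·98.83² + (13−1)·95.57²]/(11+13−2) = 9421.69
t = (684.5 − 629.2)/√[9421.69·(1/11 + 1/13)] = 1.391
df = n₁ + n₂ − 2 = 22
Two-sided p-value ≈ 0.178
Since p ≈ 0.178 > α = 0.05, fail to reject H0; the data do not provide sufficient evidence against H0.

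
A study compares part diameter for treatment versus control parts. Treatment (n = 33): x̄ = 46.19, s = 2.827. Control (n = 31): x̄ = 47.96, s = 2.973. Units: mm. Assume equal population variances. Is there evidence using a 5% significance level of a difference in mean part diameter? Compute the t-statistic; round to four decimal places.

Let group 1 = treatment, group 2 = control. H0: μ_1 = μ_2; H1: μ_1 ≠ μ_2 (two-sample pooled-variance t-test, two-sided).
s_p² = [(33−1)·2.827² + (31−1)·2.973²]/(33+31−2) = 8.40167
t = (46.19 − 47.96)/√[8.40167·(1/33 + 1/31)] = -2.4414
df = n₁ + n₂ − 2 = 62
Two-sided p-value ≈ 0.0175
Since p ≈ 0.0175 < α = 0.05, reject H0; the evidence is statistically significant.

-2.4414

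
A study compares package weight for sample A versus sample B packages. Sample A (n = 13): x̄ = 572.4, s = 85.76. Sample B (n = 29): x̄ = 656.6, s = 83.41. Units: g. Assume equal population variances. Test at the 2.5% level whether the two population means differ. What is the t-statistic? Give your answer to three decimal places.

-2.999

Let group 1 = sample A, group 2 = sample B. H0: μ_1 = μ_2; H1: μ_1 ≠ μ_2 (two-sample pooled-variance t-test, two-sided).
s_p² = [(13−1)·85.76² + (29−1)·83.41²]/(13+29−2) = 7076.49
t = (572.4 − 656.6)/√[7076.49·(1/13 + 1/29)] = -2.999
df = n₁ + n₂ − 2 = 40
Two-sided p-value ≈ 0.005
Since p ≈ 0.005 < α = 0.025, reject H0; the evidence is statistically significant.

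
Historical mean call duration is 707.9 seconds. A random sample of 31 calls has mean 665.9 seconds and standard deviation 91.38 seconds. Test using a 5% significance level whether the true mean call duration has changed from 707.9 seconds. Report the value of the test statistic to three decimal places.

H0: μ = 707.9; H1: μ ≠ 707.9 (one-sample t-test, two-sided).
t = (x̄ − μ₀)/(s/√n) = (665.9 − 707.9)/(91.38/√31) = -2.559
df = n − 1 = 30
Two-sided p-value ≈ 0.0158
Since p ≈ 0.0158 < α = 0.05, reject H0; the evidence is statistically significant.

-2.559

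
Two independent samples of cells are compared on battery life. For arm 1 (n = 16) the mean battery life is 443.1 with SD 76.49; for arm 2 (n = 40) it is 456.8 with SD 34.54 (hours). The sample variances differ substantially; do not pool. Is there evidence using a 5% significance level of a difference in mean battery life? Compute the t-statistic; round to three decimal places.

-0.689

Let group 1 = arm 1, group 2 = arm 2. H0: μ_1 = μ_2; H1: μ_1 ≠ μ_2 (Welch's two-sample t-test, two-sided).
t = (x̄_1 − x̄_2)/√(s_1²/n_1 + s_2²/n_2) = (443.1 − 456.8)/√(76.49²/16 + 34.54²/40) = -0.689
Welch–Satterthwaite df ≈ 17.50
Two-sided p-value ≈ 0.4999
Since p ≈ 0.4999 > α = 0.05, fail to reject H0; the evidence is not statistically significant.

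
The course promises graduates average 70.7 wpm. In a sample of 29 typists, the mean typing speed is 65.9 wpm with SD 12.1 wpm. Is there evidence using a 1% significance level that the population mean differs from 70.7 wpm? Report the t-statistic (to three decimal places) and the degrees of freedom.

t = -2.136, df = 28

H0: μ = 70.7; H1: μ ≠ 70.7 (one-sample t-test, two-sided).
t = (x̄ − μ₀)/(s/√n) = (65.9 − 70.7)/(12.1/√29) = -2.136
df = n − 1 = 28
Two-sided p-value ≈ 0.042
Since p ≈ 0.042 > α = 0.01, fail to reject H0; the data do not provide sufficient evidence against H0.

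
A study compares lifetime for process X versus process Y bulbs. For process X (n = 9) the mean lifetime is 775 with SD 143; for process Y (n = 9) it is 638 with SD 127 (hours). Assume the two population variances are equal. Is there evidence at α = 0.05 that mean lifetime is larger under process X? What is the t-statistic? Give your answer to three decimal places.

2.149

Let group 1 = process X, group 2 = process Y. H0: μ_1 = μ_2; H1: μ_1 > μ_2 (two-sample pooled-variance t-test, right-tailed).
s_p² = [(9−1)·143² + (9−1)·127²]/(9+9−2) = 18289
t = (775 − 638)/√[18289·(1/9 + 1/9)] = 2.149
df = n₁ + n₂ − 2 = 16
p-value = P(T ≥ 2.149) ≈ 0.024
Since p ≈ 0.024 < α = 0.05, reject H0; the data support H1.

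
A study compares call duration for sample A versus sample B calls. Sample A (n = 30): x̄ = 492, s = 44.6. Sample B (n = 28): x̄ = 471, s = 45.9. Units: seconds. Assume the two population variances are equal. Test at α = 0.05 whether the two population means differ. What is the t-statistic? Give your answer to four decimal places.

1.7669

Let group 1 = sample A, group 2 = sample B. H0: μ_1 = μ_2; H1: μ_1 ≠ μ_2 (two-sample pooled-variance t-test, two-sided).
s_p² = [(30−1)·44.6² + (28−1)·45.9²]/(30+28−2) = 2045.88
t = (492 − 471)/√[2045.88·(1/30 + 1/28)] = 1.7669
df = n₁ + n₂ − 2 = 56
Two-sided p-value ≈ 0.083
Since p ≈ 0.083 > α = 0.05, fail to reject H0; the evidence is not statistically significant.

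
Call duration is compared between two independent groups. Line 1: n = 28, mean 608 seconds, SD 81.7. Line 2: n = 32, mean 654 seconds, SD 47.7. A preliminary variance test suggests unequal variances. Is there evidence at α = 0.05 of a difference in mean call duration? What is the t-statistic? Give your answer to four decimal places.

Let group 1 = line 1, group 2 = line 2. H0: μ_1 = μ_2; H1: μ_1 ≠ μ_2 (Welch's two-sample t-test, two-sided).
t = (x̄_1 − x̄_2)/√(s_1²/n_1 + s_2²/n_2) = (608 − 654)/√(81.7²/28 + 47.7²/32) = -2.6148
Welch–Satterthwaite df ≈ 42.24
Two-sided p-value ≈ 0.012
Since p ≈ 0.012 < α = 0.05, reject H0; the evidence is statistically significant.

-2.6148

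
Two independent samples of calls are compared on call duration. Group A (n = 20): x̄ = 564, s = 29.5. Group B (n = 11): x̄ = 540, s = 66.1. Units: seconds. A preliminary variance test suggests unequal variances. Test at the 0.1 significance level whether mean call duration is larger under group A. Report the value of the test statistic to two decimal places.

1.14

Let group 1 = group A, group 2 = group B. H0: μ_1 = μ_2; H1: μ_1 > μ_2 (Welch's two-sample t-test, right-tailed).
t = (x̄_1 − x̄_2)/√(s_1²/n_1 + s_2²/n_2) = (564 − 540)/√(29.5²/20 + 66.1²/11) = 1.14
Welch–Satterthwaite df ≈ 12.23
p-value = P(T ≥ 1.14) ≈ 0.1374
Since p ≈ 0.1374 > α = 0.1, fail to reject H0; the evidence is not statistically significant.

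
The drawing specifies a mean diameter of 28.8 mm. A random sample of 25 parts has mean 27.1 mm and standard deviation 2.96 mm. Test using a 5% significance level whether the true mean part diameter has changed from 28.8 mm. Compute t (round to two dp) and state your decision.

H0: μ = 28.8; H1: μ ≠ 28.8 (one-sample t-test, two-sided).
t = (x̄ − μ₀)/(s/√n) = (27.1 − 28.8)/(2.96/√25) = -2.87
df = n − 1 = 24
Two-sided p-value ≈ 0.0084
Since p ≈ 0.0084 < α = 0.05, reject H0; the evidence is statistically significant.

t = -2.87; reject H0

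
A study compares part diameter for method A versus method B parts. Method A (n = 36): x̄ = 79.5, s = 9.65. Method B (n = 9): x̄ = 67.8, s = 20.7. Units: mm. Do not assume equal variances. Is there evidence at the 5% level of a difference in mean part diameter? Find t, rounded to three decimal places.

1.651

Let group 1 = method A, group 2 = method B. H0: μ_1 = μ_2; H1: μ_1 ≠ μ_2 (Welch's two-sample t-test, two-sided).
t = (x̄_1 − x̄_2)/√(s_1²/n_1 + s_2²/n_2) = (79.5 − 67.8)/√(9.65²/36 + 20.7²/9) = 1.651
Welch–Satterthwaite df ≈ 8.89
Two-sided p-value ≈ 0.1335
Since p ≈ 0.1335 > α = 0.05, fail to reject H0; the evidence is not statistically significant.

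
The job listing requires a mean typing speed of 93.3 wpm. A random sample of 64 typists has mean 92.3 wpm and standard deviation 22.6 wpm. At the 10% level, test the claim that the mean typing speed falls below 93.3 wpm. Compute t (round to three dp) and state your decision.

t = -0.354; fail to reject H0

H0: μ = 93.3; H1: μ < 93.3 (one-sample t-test, left-tailed).
t = (x̄ − μ₀)/(s/√n) = (92.3 − 93.3)/(22.6/√64) = -0.354
df = n − 1 = 63
p-value = P(T ≤ -0.354) ≈ 0.362
Since p ≈ 0.362 > α = 0.1, fail to reject H0; the data do not provide sufficient evidence against H0.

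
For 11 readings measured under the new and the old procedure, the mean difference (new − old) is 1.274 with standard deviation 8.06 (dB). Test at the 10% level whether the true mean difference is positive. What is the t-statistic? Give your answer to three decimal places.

0.524

H0: μ_d = 0; H1: μ_d > 0 (paired t-test on the differences, right-tailed).
t = d̄/(s_d/√n) = 1.274/(8.06/√11) = 0.524
df = n − 1 = 10
p-value = P(T ≥ 0.524) ≈ 0.3058
Since p ≈ 0.3058 > α = 0.1, fail to reject H0; the data do not provide sufficient evidence against H0.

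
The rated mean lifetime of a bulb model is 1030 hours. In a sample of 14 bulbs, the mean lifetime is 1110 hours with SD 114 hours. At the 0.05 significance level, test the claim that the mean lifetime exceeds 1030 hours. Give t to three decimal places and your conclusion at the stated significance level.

H0: μ = 1030; H1: μ > 1030 (one-sample t-test, right-tailed).
t = (x̄ − μ₀)/(s/√n) = (1110 − 1030)/(114/√14) = 2.626
df = n − 1 = 13
p-value = P(T ≥ 2.626) ≈ 0.0105
Since p ≈ 0.0105 < α = 0.05, reject H0; the evidence is statistically significant.

t = 2.626; reject H0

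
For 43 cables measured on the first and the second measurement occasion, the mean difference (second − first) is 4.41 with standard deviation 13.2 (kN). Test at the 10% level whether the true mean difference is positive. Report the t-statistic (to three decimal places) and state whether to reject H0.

t = 2.191; reject H0

H0: μ_d = 0; H1: μ_d > 0 (paired t-test on the differences, right-tailed).
t = d̄/(s_d/√n) = 4.41/(13.2/√43) = 2.191
df = n − 1 = 42
p-value = P(T ≥ 2.191) ≈ 0.017
Since p ≈ 0.017 < α = 0.1, reject H0; the evidence is statistically significant.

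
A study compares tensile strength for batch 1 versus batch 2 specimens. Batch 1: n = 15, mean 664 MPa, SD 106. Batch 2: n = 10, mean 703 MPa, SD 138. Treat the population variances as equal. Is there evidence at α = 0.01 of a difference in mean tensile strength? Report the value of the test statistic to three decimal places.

-0.799

Let group 1 = batch 1, group 2 = batch 2. H0: μ_1 = μ_2; H1: μ_1 ≠ μ_2 (two-sample pooled-variance t-test, two-sided).
s_p² = [(15−1)·106² + (10−1)·138²]/(15+10−2) = 14291.3
t = (664 − 703)/√[14291.3·(1/15 + 1/10)] = -0.799
df = n₁ + n₂ − 2 = 23
Two-sided p-value ≈ 0.432
Since p ≈ 0.432 > α = 0.01, fail to reject H0; the evidence is not statistically significant.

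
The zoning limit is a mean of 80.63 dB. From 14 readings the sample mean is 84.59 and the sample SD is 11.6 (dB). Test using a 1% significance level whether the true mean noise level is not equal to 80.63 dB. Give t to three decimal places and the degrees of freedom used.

t = 1.277, df = 13

H0: μ = 80.63; H1: μ ≠ 80.63 (one-sample t-test, two-sided).
t = (x̄ − μ₀)/(s/√n) = (84.59 − 80.63)/(11.6/√14) = 1.277
df = n − 1 = 13
Two-sided p-value ≈ 0.224
Since p ≈ 0.224 > α = 0.01, fail to reject H0; the data do not provide sufficient evidence against H0.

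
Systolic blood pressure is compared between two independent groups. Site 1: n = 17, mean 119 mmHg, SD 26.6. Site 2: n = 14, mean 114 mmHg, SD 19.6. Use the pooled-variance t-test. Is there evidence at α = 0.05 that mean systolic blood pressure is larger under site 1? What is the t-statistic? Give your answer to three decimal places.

Let group 1 = site 1, group 2 = site 2. H0: μ_1 = μ_2; H1: μ_1 > μ_2 (two-sample pooled-variance t-test, right-tailed).
s_p² = [(17−1)·26.6² + (14−1)·19.6²]/(17+14−2) = 562.588
t = (119 − 114)/√[562.588·(1/17 + 1/14)] = 0.584
df = n₁ + n₂ − 2 = 29
p-value = P(T ≥ 0.584) ≈ 0.282
Since p ≈ 0.282 > α = 0.05, fail to reject H0; the evidence is not statistically significant.

0.584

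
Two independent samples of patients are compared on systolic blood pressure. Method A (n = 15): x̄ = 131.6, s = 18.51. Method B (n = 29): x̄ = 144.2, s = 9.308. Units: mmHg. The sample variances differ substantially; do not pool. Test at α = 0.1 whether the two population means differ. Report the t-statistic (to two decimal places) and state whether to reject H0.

Let group 1 = method A, group 2 = method B. H0: μ_1 = μ_2; H1: μ_1 ≠ μ_2 (Welch's two-sample t-test, two-sided).
t = (x̄_1 − x̄_2)/√(s_1²/n_1 + s_2²/n_2) = (131.6 − 144.2)/√(18.51²/15 + 9.308²/29) = -2.48
Welch–Satterthwaite df ≈ 17.75
Two-sided p-value ≈ 0.023
Since p ≈ 0.023 < α = 0.1, reject H0; the evidence is statistically significant.

t = -2.48; reject H0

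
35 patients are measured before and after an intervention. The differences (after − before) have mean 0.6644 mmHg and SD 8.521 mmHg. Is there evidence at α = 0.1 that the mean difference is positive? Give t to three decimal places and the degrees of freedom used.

H0: μ_d = 0; H1: μ_d > 0 (paired t-test on the differences, right-tailed).
t = d̄/(s_d/√n) = 0.6644/(8.521/√35) = 0.461
df = n − 1 = 34
p-value = P(T ≥ 0.461) ≈ 0.324
Since p ≈ 0.324 > α = 0.1, fail to reject H0; the data do not provide sufficient evidence against H0.

t = 0.461, df = 34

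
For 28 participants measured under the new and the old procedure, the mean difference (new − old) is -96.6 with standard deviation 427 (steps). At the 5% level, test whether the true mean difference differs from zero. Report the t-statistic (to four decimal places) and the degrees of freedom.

H0: μ_d = 0; H1: μ_d ≠ 0 (paired t-test on the differences, two-sided).
t = d̄/(s_d/√n) = -96.6/(427/√28) = -1.1971
df = n − 1 = 27
Two-sided p-value ≈ 0.242
Since p ≈ 0.242 > α = 0.05, fail to reject H0; the evidence is not statistically significant.

t = -1.1971, df = 27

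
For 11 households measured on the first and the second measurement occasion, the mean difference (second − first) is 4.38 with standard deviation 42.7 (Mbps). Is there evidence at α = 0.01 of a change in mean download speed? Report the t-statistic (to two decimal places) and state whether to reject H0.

H0: μ_d = 0; H1: μ_d ≠ 0 (paired t-test on the differences, two-sided).
t = d̄/(s_d/√n) = 4.38/(42.7/√11) = 0.34
df = n − 1 = 10
Two-sided p-value ≈ 0.7407
Since p ≈ 0.7407 > α = 0.01, fail to reject H0; the data do not provide sufficient evidence against H0.

t = 0.34; fail to reject H0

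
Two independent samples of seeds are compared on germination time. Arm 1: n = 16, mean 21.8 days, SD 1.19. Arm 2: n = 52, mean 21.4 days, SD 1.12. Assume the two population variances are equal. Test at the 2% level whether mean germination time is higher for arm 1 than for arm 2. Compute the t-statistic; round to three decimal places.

Let group 1 = arm 1, group 2 = arm 2. H0: μ_1 = μ_2; H1: μ_1 > μ_2 (two-sample pooled-variance t-test, right-tailed).
s_p² = [(16−1)·1.19² + (52−1)·1.12²]/(16+52−2) = 1.29115
t = (21.8 − 21.4)/√[1.29115·(1/16 + 1/52)] = 1.231
df = n₁ + n₂ − 2 = 66
p-value = P(T ≥ 1.231) ≈ 0.1113
Since p ≈ 0.1113 > α = 0.02, fail to reject H0; the data do not provide sufficient evidence against H0.

1.231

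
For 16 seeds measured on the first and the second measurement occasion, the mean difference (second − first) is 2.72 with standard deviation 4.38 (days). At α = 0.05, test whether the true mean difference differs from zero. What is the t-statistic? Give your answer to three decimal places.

2.484

H0: μ_d = 0; H1: μ_d ≠ 0 (paired t-test on the differences, two-sided).
t = d̄/(s_d/√n) = 2.72/(4.38/√16) = 2.484
df = n − 1 = 15
Two-sided p-value ≈ 0.0253
Since p ≈ 0.0253 < α = 0.05, reject H0; the evidence is statistically significant.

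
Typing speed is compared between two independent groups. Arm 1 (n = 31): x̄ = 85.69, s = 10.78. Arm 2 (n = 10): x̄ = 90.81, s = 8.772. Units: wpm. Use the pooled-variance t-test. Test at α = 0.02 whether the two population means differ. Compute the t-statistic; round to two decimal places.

-1.36

Let group 1 = arm 1, group 2 = arm 2. H0: μ_1 = μ_2; H1: μ_1 ≠ μ_2 (two-sample pooled-variance t-test, two-sided).
s_p² = [(31−1)·10.78² + (10−1)·8.772²]/(31+10−2) = 107.148
t = (85.69 − 90.81)/√[107.148·(1/31 + 1/10)] = -1.36
df = n₁ + n₂ − 2 = 39
Two-sided p-value ≈ 0.182
Since p ≈ 0.182 > α = 0.02, fail to reject H0; the data do not provide sufficient evidence against H0.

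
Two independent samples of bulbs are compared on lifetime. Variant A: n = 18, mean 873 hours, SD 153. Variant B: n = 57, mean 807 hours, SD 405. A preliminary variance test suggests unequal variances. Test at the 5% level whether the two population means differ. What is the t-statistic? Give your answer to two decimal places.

Let group 1 = variant A, group 2 = variant B. H0: μ_1 = μ_2; H1: μ_1 ≠ μ_2 (Welch's two-sample t-test, two-sided).
t = (x̄_1 − x̄_2)/√(s_1²/n_1 + s_2²/n_2) = (873 − 807)/√(153²/18 + 405²/57) = 1.02
Welch–Satterthwaite df ≈ 70.57
Two-sided p-value ≈ 0.311
Since p ≈ 0.311 > α = 0.05, fail to reject H0; the evidence is not statistically significant.

1.02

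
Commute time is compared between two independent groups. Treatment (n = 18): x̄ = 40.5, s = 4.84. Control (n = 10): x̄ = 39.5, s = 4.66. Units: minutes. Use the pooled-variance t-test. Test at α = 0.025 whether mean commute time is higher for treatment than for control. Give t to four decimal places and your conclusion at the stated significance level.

Let group 1 = treatment, group 2 = control. H0: μ_1 = μ_2; H1: μ_1 > μ_2 (two-sample pooled-variance t-test, right-tailed).
s_p² = [(18−1)·4.84² + (10−1)·4.66²]/(18+10−2) = 22.8337
t = (40.5 − 39.5)/√[22.8337·(1/18 + 1/10)] = 0.5306
df = n₁ + n₂ − 2 = 26
p-value = P(T ≥ 0.5306) ≈ 0.300
Since p ≈ 0.300 > α = 0.025, fail to reject H0; the data do not provide sufficient evidence against H0.

t = 0.5306; fail to reject H0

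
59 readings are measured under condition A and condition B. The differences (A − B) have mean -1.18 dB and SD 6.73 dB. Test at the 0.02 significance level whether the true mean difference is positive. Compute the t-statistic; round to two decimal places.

H0: μ_d = 0; H1: μ_d > 0 (paired t-test on the differences, right-tailed).
t = d̄/(s_d/√n) = -1.18/(6.73/√59) = -1.35
df = n − 1 = 58
p-value = P(T ≥ -1.35) ≈ 0.908
Since p ≈ 0.908 > α = 0.02, fail to reject H0; the data do not provide sufficient evidence against H0.

-1.35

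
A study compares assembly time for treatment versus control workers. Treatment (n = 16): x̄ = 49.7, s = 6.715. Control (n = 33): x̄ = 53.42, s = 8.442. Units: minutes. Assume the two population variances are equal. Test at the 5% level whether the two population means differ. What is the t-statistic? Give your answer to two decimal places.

-1.54

Let group 1 = treatment, group 2 = control. H0: μ_1 = μ_2; H1: μ_1 ≠ μ_2 (two-sample pooled-variance t-test, two-sided).
s_p² = [(16−1)·6.715² + (33−1)·8.442²]/(16+33−2) = 62.9133
t = (49.7 − 53.42)/√[62.9133·(1/16 + 1/33)] = -1.54
df = n₁ + n₂ − 2 = 47
Two-sided p-value ≈ 0.1304
Since p ≈ 0.1304 > α = 0.05, fail to reject H0; the evidence is not statistically significant.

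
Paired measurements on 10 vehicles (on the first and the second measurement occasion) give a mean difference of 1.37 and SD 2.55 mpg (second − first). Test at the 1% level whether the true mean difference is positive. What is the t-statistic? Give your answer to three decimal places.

H0: μ_d = 0; H1: μ_d > 0 (paired t-test on the differences, right-tailed).
t = d̄/(s_d/√n) = 1.37/(2.55/√10) = 1.699
df = n − 1 = 9
p-value = P(T ≥ 1.699) ≈ 0.062
Since p ≈ 0.062 > α = 0.01, fail to reject H0; the data do not provide sufficient evidence against H0.

1.699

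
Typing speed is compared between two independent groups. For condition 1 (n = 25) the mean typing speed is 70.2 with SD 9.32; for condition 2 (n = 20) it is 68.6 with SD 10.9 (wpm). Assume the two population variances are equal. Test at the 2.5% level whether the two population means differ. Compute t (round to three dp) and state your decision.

Let group 1 = condition 1, group 2 = condition 2. H0: μ_1 = μ_2; H1: μ_1 ≠ μ_2 (two-sample pooled-variance t-test, two-sided).
s_p² = [(25−1)·9.32² + (20−1)·10.9²]/(25+20−2) = 100.979
t = (70.2 − 68.6)/√[100.979·(1/25 + 1/20)] = 0.531
df = n₁ + n₂ − 2 = 43
Two-sided p-value ≈ 0.5983
Since p ≈ 0.5983 > α = 0.025, fail to reject H0; the data do not provide sufficient evidence against H0.

t = 0.531; fail to reject H0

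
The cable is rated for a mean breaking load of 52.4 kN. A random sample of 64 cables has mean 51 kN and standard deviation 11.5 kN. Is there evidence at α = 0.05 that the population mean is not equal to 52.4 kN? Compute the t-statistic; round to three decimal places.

-0.974

H0: μ = 52.4; H1: μ ≠ 52.4 (one-sample t-test, two-sided).
t = (x̄ − μ₀)/(s/√n) = (51 − 52.4)/(11.5/√64) = -0.974
df = n − 1 = 63
Two-sided p-value ≈ 0.334
Since p ≈ 0.334 > α = 0.05, fail to reject H0; the data do not provide sufficient evidence against H0.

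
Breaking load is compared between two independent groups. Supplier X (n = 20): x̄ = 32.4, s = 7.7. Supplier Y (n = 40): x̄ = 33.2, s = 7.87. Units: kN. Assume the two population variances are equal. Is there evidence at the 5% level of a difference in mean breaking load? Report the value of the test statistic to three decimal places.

Let group 1 = supplier X, group 2 = supplier Y. H0: μ_1 = μ_2; H1: μ_1 ≠ μ_2 (two-sample pooled-variance t-test, two-sided).
s_p² = [(20−1)·7.7² + (40−1)·7.87²]/(20+40−2) = 61.0698
t = (32.4 − 33.2)/√[61.0698·(1/20 + 1/40)] = -0.374
df = n₁ + n₂ − 2 = 58
Two-sided p-value ≈ 0.7099
Since p ≈ 0.7099 > α = 0.05, fail to reject H0; the evidence is not statistically significant.

-0.374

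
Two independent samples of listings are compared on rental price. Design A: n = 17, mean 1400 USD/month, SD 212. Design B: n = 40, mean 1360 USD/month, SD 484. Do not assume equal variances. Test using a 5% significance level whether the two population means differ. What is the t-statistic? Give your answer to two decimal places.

Let group 1 = design A, group 2 = design B. H0: μ_1 = μ_2; H1: μ_1 ≠ μ_2 (Welch's two-sample t-test, two-sided).
t = (x̄_1 − x̄_2)/√(s_1²/n_1 + s_2²/n_2) = (1400 − 1360)/√(212²/17 + 484²/40) = 0.43
Welch–Satterthwaite df ≈ 54.89
Two-sided p-value ≈ 0.666
Since p ≈ 0.666 > α = 0.05, fail to reject H0; the evidence is not statistically significant.

0.43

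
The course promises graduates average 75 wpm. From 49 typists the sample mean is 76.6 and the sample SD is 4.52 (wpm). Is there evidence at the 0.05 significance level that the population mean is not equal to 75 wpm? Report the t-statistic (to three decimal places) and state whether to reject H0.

H0: μ = 75; H1: μ ≠ 75 (one-sample t-test, two-sided).
t = (x̄ − μ₀)/(s/√n) = (76.6 − 75)/(4.52/√49) = 2.478
df = n − 1 = 48
Two-sided p-value ≈ 0.017
Since p ≈ 0.017 < α = 0.05, reject H0; the data support H1.

t = 2.478; reject H0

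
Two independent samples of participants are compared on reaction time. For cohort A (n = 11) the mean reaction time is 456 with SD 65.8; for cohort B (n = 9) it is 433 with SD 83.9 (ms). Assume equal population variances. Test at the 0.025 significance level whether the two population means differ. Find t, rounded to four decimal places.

0.6879

Let group 1 = cohort A, group 2 = cohort B. H0: μ_1 = μ_2; H1: μ_1 ≠ μ_2 (two-sample pooled-variance t-test, two-sided).
s_p² = [(11−1)·65.8² + (9−1)·83.9²]/(11+9−2) = 5533.89
t = (456 − 433)/√[5533.89·(1/11 + 1/9)] = 0.6879
df = n₁ + n₂ − 2 = 18
Two-sided p-value ≈ 0.500
Since p ≈ 0.500 > α = 0.025, fail to reject H0; the evidence is not statistically significant.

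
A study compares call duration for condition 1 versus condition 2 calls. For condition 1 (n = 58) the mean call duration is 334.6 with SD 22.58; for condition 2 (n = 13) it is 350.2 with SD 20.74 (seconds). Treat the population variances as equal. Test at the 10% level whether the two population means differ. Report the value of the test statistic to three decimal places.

-2.283

Let group 1 = condition 1, group 2 = condition 2. H0: μ_1 = μ_2; H1: μ_1 ≠ μ_2 (two-sample pooled-variance t-test, two-sided).
s_p² = [(58−1)·22.58² + (13−1)·20.74²]/(58+13−2) = 495.994
t = (334.6 − 350.2)/√[495.994·(1/58 + 1/13)] = -2.283
df = n₁ + n₂ − 2 = 69
Two-sided p-value ≈ 0.026
Since p ≈ 0.026 < α = 0.1, reject H0; the data support H1.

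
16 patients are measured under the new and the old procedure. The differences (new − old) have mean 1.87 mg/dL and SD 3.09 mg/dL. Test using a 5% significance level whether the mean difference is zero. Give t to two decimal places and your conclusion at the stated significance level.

H0: μ_d = 0; H1: μ_d ≠ 0 (paired t-test on the differences, two-sided).
t = d̄/(s_d/√n) = 1.87/(3.09/√16) = 2.42
df = n − 1 = 15
Two-sided p-value ≈ 0.0286
Since p ≈ 0.0286 < α = 0.05, reject H0; the data support H1.

t = 2.42; reject H0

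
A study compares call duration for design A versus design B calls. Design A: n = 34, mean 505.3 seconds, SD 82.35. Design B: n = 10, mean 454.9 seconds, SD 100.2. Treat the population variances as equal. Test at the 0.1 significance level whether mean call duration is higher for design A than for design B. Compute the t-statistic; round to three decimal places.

Let group 1 = design A, group 2 = design B. H0: μ_1 = μ_2; H1: μ_1 > μ_2 (two-sample pooled-variance t-test, right-tailed).
s_p² = [(34−1)·82.35² + (10−1)·100.2²]/(34+10−2) = 7479.78
t = (505.3 − 454.9)/√[7479.78·(1/34 + 1/10)] = 1.620
df = n₁ + n₂ − 2 = 42
p-value = P(T ≥ 1.620) ≈ 0.0564
Since p ≈ 0.0564 < α = 0.1, reject H0; the evidence is statistically significant.

1.620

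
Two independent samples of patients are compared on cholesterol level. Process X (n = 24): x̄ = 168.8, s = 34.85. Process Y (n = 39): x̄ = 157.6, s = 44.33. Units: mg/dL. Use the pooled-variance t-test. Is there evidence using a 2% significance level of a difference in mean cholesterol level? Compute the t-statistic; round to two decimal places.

Let group 1 = process X, group 2 = process Y. H0: μ_1 = μ_2; H1: μ_1 ≠ μ_2 (two-sample pooled-variance t-test, two-sided).
s_p² = [(24−1)·34.85² + (39−1)·44.33²]/(24+39−2) = 1682.13
t = (168.8 − 157.6)/√[1682.13·(1/24 + 1/39)] = 1.05
df = n₁ + n₂ − 2 = 61
Two-sided p-value ≈ 0.297
Since p ≈ 0.297 > α = 0.02, fail to reject H0; the evidence is not statistically significant.

1.05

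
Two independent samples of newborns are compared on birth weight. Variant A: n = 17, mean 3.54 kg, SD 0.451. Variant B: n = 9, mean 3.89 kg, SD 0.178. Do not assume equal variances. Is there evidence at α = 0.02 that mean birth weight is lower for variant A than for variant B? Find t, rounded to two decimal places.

-2.81

Let group 1 = variant A, group 2 = variant B. H0: μ_1 = μ_2; H1: μ_1 < μ_2 (Welch's two-sample t-test, left-tailed).
t = (x̄_1 − x̄_2)/√(s_1²/n_1 + s_2²/n_2) = (3.54 − 3.89)/√(0.451²/17 + 0.178²/9) = -2.81
Welch–Satterthwaite df ≈ 22.85
p-value = P(T ≤ -2.81) ≈ 0.005
Since p ≈ 0.005 < α = 0.02, reject H0; the data support H1.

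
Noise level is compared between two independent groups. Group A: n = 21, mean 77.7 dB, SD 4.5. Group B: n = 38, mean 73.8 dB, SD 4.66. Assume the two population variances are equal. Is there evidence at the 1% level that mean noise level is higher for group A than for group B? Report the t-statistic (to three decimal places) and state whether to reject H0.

Let group 1 = group A, group 2 = group B. H0: μ_1 = μ_2; H1: μ_1 > μ_2 (two-sample pooled-variance t-test, right-tailed).
s_p² = [(21−1)·4.5² + (38−1)·4.66²]/(21+38−2) = 21.2014
t = (77.7 − 73.8)/√[21.2014·(1/21 + 1/38)] = 3.115
df = n₁ + n₂ − 2 = 57
p-value = P(T ≥ 3.115) ≈ 0.0014
Since p ≈ 0.0014 < α = 0.01, reject H0; the evidence is statistically significant.

t = 3.115; reject H0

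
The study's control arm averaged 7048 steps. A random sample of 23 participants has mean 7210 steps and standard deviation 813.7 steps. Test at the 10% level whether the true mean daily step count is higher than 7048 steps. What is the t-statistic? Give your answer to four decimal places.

0.9548

H0: μ = 7048; H1: μ > 7048 (one-sample t-test, right-tailed).
t = (x̄ − μ₀)/(s/√n) = (7210 − 7048)/(813.7/√23) = 0.9548
df = n − 1 = 22
p-value = P(T ≥ 0.9548) ≈ 0.1750
Since p ≈ 0.1750 > α = 0.1, fail to reject H0; the data do not provide sufficient evidence against H0.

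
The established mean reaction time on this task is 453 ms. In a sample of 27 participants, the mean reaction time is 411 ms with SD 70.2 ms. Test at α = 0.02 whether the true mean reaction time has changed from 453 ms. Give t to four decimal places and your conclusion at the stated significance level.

t = -3.1088; reject H0

H0: μ = 453; H1: μ ≠ 453 (one-sample t-test, two-sided).
t = (x̄ − μ₀)/(s/√n) = (411 − 453)/(70.2/√27) = -3.1088
df = n − 1 = 26
Two-sided p-value ≈ 0.0045
Since p ≈ 0.0045 < α = 0.02, reject H0; the evidence is statistically significant.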